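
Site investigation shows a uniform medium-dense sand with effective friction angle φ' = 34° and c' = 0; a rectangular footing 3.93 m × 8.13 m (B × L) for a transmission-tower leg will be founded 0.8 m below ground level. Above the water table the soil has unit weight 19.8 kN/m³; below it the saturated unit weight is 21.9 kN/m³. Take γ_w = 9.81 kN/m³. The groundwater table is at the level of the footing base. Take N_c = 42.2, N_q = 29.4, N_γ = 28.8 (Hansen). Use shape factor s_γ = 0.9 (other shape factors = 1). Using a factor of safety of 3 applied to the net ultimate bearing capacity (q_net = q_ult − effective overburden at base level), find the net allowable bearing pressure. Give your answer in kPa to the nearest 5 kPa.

q_all(net) ≈ 355 kPa

Overburden at base level: q = 19.8 × 0.8 = 15.84 kPa.
Below the base the soil is submerged, so the ½γBN_γ term uses γ' = 21.9 − 9.81 = 12.09 kN/m³.
Surcharge term q·N_q = 15.84 × 29.4 = 465.7 kPa; self-weight term 0.5·γ·B·N_γ·s_γ = 0.5 × 12.09 × 3.93 × 28.8 × 0.9 = 615.78 kPa.
q_ult = 465.7 + 615.78 = 1081.5 kPa.
Net ultimate: q_net = 1081.5 − 15.84 = 1065.6 kPa.
q_all(net) = 1065.6 / 3 = 355.21 kPa.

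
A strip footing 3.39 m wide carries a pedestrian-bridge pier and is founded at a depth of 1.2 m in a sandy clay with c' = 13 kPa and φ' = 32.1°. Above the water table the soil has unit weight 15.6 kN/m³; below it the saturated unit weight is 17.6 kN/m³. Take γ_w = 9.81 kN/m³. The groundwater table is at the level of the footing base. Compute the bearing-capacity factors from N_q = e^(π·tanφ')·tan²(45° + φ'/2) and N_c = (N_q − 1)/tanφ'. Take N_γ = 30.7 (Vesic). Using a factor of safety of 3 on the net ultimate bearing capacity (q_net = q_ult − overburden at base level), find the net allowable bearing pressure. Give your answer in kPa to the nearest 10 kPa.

q_all(net) ≈ 430 kPa

N_q = e^(π·tan32.1°)·tan²(61.05°) = 23.45; N_c = (N_q − 1)/tanφ' = 35.79.
q = γ·D_f = 15.6 × 1.2 = 18.72 kPa.
For the ½γBN_γ term take γ' = 17.6 − 9.81 = 7.79 kN/m³ (soil below base is submerged).
c·N_c = 13 × 35.79 = 465.26 kPa
q·N_q = 18.72 × 23.451 = 439 kPa
0.5·γ·B·N_γ = 0.5 × 7.79 × 3.39 × 30.7 = 405.36 kPa
q_ult = 465.26 + 439 + 405.36 = 1309.6 kPa.
q_net = 1309.6 − 18.72 = 1290.9 kPa.
q_all(net) = 1290.9 / 3 = 430.3 kPa.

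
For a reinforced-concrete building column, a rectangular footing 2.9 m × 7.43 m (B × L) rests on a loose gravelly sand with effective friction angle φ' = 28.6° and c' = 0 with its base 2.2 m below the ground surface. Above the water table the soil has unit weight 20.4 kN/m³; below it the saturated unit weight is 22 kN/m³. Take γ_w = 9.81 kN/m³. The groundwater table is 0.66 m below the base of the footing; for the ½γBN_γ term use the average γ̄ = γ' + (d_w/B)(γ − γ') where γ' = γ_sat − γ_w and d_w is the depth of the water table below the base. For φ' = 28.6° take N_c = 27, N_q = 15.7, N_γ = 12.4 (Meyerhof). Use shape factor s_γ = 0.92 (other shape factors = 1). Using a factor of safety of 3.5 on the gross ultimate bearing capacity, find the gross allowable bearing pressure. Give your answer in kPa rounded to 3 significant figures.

q_all ≈ 268 kPa

Effective surcharge at the founding depth q = γ·D_f = 20.4 × 2.2 = 44.88 kPa.
With d_w = 0.66 m < B, γ̄ = 12.19 + (0.66/2.9) × (20.4 − 12.19) = 14.058 kN/m³.
q_ult = q·N_q + 0.5·γ·B·N_γ·s_γ
     = 44.88 × 15.7 + 0.5 × 14.058 × 2.9 × 12.4 × 0.92
     = 704.62 + 232.55 = 937.17 kPa.
q_all = 937.17 / 3.5 = 267.76 kPa.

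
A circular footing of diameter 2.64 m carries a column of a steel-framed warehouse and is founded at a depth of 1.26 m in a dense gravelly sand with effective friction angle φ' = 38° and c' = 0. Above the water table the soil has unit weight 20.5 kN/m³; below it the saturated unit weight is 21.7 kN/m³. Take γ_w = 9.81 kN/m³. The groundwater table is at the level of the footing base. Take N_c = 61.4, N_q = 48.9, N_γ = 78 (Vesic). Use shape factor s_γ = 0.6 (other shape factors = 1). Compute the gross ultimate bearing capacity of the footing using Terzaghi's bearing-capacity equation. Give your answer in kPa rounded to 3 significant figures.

Overburden at base level: q = 20.5 × 1.26 = 25.83 kPa.
Below the base the soil is submerged, so the ½γBN_γ term uses γ' = 21.7 − 9.81 = 11.89 kN/m³.
Surcharge term q·N_q = 25.83 × 48.9 = 1263.1 kPa; self-weight term 0.5·γ·B·N_γ·s_γ = 0.5 × 11.89 × 2.64 × 78 × 0.6 = 734.52 kPa.
q_ult = 1263.1 + 734.52 = 1997.6 kPa.

q_ult ≈ 2000 kPa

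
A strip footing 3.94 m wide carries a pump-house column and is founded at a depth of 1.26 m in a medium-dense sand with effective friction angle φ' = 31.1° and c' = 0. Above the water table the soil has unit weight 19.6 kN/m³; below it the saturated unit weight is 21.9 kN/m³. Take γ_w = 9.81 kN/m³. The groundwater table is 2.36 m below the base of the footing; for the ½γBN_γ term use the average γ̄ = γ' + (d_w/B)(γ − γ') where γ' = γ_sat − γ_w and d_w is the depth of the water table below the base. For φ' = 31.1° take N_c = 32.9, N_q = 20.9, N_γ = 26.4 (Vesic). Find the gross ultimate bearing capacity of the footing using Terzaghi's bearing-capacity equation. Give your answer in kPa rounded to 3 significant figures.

q = γ·D_f = 19.6 × 1.26 = 24.696 kPa.
γ' = 12.09 kN/m³; averaging over the depth B below the base, γ̄ = γ' + (d_w/B)(γ − γ') = 16.588 kN/m³.
q·N_q = 24.696 × 20.9 = 516.15 kPa
0.5·γ·B·N_γ = 0.5 × 16.588 × 3.94 × 26.4 = 862.73 kPa
q_ult = 516.15 + 862.73 = 1378.9 kPa.

q_ult ≈ 1380 kPa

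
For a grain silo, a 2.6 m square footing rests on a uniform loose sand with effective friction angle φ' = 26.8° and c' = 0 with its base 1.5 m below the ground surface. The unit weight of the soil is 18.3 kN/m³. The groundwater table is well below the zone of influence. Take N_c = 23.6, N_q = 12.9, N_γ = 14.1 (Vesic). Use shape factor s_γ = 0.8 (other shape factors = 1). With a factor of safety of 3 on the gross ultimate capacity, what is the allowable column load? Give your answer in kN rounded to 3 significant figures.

P_all ≈ 1400 kN

q = γ·D_f = 18.3 × 1.5 = 27.45 kPa.
q·N_q = 27.45 × 12.9 = 354.11 kPa
0.5·γ·B·N_γ·s_γ = 0.5 × 18.3 × 2.6 × 14.1 × 0.8 = 268.35 kPa
q_ult = 354.11 + 268.35 = 622.46 kPa.
Gross allowable pressure q_all = 622.46 / 3 = 207.49 kPa.
Footing area = 6.76 m², so allowable column load = 207.49 × 6.76 = 1402.6 kN.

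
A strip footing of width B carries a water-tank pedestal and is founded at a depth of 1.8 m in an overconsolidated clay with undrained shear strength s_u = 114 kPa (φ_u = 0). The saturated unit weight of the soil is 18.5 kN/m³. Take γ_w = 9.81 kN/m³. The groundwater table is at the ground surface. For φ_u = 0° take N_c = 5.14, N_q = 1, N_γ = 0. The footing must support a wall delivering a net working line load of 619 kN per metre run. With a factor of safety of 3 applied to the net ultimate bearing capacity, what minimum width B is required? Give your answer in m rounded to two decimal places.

B = 3.17 m

With the water table at the surface the whole profile is submerged: γ' = 18.5 − 9.81 = 8.69 kN/m³, so q = γ'·D_f = 15.642 kPa.
q_ult = c·N_c + q·N_q
     = 114 × 5.14 + 15.642 × 1
     = 585.96 + 15.642 = 601.6 kPa.
For φ = 0 the ½γBN_γ term vanishes, so q_ult is independent of B. q_net = 601.6 − 15.642 = 585.96 kPa; q_all(net) = 585.96/3 = 195.32 kPa.
Required width B = w / q_all(net) = 619 / 195.32 = 3.169 m.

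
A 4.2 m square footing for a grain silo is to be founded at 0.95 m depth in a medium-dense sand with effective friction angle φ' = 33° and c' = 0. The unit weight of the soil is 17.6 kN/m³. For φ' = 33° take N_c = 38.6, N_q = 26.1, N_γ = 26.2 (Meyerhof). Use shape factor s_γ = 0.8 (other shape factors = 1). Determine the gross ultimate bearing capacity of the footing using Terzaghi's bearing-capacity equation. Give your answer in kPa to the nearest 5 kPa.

Overburden at base level: q = 17.6 × 0.95 = 16.72 kPa.
Surcharge term q·N_q = 16.72 × 26.1 = 436.39 kPa; self-weight term 0.5·γ·B·N_γ·s_γ = 0.5 × 17.6 × 4.2 × 26.2 × 0.8 = 774.68 kPa.
q_ult = 436.39 + 774.68 = 1211.1 kPa.

q_ult ≈ 1210 kPa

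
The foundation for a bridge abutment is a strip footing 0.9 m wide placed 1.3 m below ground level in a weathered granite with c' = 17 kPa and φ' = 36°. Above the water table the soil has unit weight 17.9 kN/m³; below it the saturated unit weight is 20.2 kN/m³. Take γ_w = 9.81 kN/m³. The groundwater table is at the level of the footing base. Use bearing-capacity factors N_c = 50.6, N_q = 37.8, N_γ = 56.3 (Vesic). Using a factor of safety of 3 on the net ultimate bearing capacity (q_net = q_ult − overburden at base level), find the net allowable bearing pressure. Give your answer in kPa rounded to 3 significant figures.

q = γ·D_f = 17.9 × 1.3 = 23.27 kPa.
For the ½γBN_γ term take γ' = 20.2 − 9.81 = 10.39 kN/m³ (soil below base is submerged).
c·N_c = 17 × 50.6 = 860.2 kPa
q·N_q = 23.27 × 37.8 = 879.61 kPa
0.5·γ·B·N_γ = 0.5 × 10.39 × 0.9 × 56.3 = 263.23 kPa
q_ult = 860.2 + 879.61 + 263.23 = 2003 kPa.
q_net = 2003 − 23.27 = 1979.8 kPa.
q_all(net) = 1979.8 / 3 = 659.92 kPa.

q_all(net) ≈ 660 kPa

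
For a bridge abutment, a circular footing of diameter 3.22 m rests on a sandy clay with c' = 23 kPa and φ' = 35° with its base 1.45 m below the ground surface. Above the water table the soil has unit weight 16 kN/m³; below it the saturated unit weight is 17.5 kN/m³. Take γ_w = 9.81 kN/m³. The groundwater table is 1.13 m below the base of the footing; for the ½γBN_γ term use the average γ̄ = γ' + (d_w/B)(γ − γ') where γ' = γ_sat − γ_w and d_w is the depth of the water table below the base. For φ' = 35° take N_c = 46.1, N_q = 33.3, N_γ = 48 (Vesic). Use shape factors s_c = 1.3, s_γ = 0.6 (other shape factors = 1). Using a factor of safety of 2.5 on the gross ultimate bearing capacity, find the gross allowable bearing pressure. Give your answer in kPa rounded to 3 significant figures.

q_all ≈ 1060 kPa

Effective surcharge at the founding depth q = γ·D_f = 16 × 1.45 = 23.2 kPa.
With d_w = 1.13 m < B, γ̄ = 7.69 + (1.13/3.22) × (16 − 7.69) = 10.606 kN/m³.
q_ult = c·N_c·s_c + q·N_q + 0.5·γ·B·N_γ·s_γ
     = 23 × 46.1 × 1.3 + 23.2 × 33.3 + 0.5 × 10.606 × 3.22 × 48 × 0.6
     = 1378.4 + 772.56 + 491.79 = 2642.7 kPa.
q_all = 2642.7 / 2.5 = 1057.1 kPa.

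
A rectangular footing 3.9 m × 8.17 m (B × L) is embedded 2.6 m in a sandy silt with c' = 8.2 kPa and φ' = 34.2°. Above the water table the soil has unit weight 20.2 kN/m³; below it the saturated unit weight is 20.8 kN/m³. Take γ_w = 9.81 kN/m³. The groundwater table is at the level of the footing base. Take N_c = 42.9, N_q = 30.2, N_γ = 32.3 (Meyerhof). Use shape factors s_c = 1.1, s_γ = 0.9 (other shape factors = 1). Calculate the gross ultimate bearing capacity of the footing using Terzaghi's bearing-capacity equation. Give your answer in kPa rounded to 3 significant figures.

Effective surcharge at the founding depth q = γ·D_f = 20.2 × 2.6 = 52.52 kPa.
The water table coincides with the base, so in the self-weight term γ → γ' = 10.99 kN/m³.
q_ult = c·N_c·s_c + q·N_q + 0.5·γ·B·N_γ·s_γ
     = 8.2 × 42.9 × 1.1 + 52.52 × 30.2 + 0.5 × 10.99 × 3.9 × 32.3 × 0.9
     = 386.96 + 1586.1 + 622.98 = 2596 kPa.

q_ult ≈ 2600 kPa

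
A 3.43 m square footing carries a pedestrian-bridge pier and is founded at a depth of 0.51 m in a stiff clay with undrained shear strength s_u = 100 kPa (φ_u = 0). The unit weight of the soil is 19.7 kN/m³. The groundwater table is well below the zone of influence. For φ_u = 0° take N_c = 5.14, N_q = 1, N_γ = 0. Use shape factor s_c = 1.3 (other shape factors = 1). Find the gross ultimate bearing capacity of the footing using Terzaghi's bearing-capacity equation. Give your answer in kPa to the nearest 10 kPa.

q_ult ≈ 680 kPa

Effective surcharge at the founding depth q = γ·D_f = 19.7 × 0.51 = 10.047 kPa.
q_ult = c·N_c·s_c + q·N_q
     = 100 × 5.14 × 1.3 + 10.047 × 1
     = 668.2 + 10.047 = 678.25 kPa.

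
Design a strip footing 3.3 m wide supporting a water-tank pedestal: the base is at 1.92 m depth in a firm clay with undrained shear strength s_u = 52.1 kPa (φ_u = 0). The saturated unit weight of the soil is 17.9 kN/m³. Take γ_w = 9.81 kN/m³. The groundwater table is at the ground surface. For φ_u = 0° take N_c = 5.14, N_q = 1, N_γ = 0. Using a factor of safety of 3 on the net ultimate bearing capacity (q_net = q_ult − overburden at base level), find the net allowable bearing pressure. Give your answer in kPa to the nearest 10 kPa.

Water table at ground surface, so effective unit weight γ' = 17.9 − 9.81 = 8.09 kN/m³ is used throughout; overburden q = 8.09 × 1.92 = 15.533 kPa.
Cohesion term c·N_c = 52.1 × 5.14 = 267.79 kPa; surcharge term q·N_q = 15.533 × 1 = 15.533 kPa.
q_ult = 267.79 + 15.533 = 283.33 kPa.
q_net = 283.33 − 15.533 = 267.79 kPa.
q_all(net) = 267.79 / 3 = 89.265 kPa.

q_all(net) ≈ 90 kPa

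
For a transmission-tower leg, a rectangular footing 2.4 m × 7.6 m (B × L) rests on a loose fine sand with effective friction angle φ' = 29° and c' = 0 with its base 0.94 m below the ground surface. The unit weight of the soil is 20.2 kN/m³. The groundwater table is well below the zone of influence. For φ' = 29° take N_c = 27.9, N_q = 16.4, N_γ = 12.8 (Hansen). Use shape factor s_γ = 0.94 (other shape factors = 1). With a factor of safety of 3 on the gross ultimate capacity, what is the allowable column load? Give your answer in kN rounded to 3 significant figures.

q = γ·D_f = 20.2 × 0.94 = 18.988 kPa.
q·N_q = 18.988 × 16.4 = 311.4 kPa
0.5·γ·B·N_γ·s_γ = 0.5 × 20.2 × 2.4 × 12.8 × 0.94 = 291.66 kPa
q_ult = 311.4 + 291.66 = 603.06 kPa.
Gross allowable pressure q_all = 603.06 / 3 = 201.02 kPa.
Footing area = 18.24 m², so allowable column load = 201.02 × 18.24 = 3666.6 kN.

P_all ≈ 3670 kN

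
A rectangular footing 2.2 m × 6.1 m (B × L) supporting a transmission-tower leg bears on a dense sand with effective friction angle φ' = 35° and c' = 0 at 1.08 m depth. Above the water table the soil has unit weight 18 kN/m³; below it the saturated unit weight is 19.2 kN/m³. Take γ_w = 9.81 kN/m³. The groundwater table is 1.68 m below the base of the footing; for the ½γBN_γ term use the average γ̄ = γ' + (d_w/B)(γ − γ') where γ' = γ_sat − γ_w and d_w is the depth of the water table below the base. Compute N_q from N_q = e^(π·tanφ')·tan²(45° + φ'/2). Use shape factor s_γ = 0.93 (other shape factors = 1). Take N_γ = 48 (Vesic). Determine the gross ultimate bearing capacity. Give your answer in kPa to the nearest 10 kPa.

tan35° = 0.7002, so N_q = e^(π×0.7002)·tan²(62.5°) = 9.023 × 3.69 = 33.3.
q = γ·D_f = 18 × 1.08 = 19.44 kPa.
γ' = 9.39 kN/m³; averaging over the depth B below the base, γ̄ = γ' + (d_w/B)(γ − γ') = 15.965 kN/m³.
q·N_q = 19.44 × 33.296 = 647.28 kPa
0.5·γ·B·N_γ·s_γ = 0.5 × 15.965 × 2.2 × 48 × 0.93 = 783.94 kPa
q_ult = 647.28 + 783.94 = 1431.2 kPa.

q_ult ≈ 1430 kPa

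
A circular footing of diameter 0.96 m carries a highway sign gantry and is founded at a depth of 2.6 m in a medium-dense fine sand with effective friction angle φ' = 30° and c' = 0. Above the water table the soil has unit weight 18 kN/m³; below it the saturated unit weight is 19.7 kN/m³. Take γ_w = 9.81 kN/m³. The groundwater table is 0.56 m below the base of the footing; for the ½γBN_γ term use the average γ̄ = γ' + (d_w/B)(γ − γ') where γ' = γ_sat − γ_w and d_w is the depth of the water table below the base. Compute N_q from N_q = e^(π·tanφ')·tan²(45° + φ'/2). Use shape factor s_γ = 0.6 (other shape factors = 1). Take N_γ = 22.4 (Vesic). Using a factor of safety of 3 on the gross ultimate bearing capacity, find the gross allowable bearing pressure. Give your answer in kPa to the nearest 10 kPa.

N_q = e^(π·tan30°)·tan²(60°) = 18.4.
q = γ·D_f = 18 × 2.6 = 46.8 kPa.
γ' = 9.89 kN/m³; averaging over the depth B below the base, γ̄ = γ' + (d_w/B)(γ − γ') = 14.621 kN/m³.
q·N_q = 46.8 × 18.401 = 861.17 kPa
0.5·γ·B·N_γ·s_γ = 0.5 × 14.621 × 0.96 × 22.4 × 0.6 = 94.322 kPa
q_ult = 861.17 + 94.322 = 955.49 kPa.
q_all = 955.49 / 3 = 318.5 kPa.

q_all ≈ 320 kPa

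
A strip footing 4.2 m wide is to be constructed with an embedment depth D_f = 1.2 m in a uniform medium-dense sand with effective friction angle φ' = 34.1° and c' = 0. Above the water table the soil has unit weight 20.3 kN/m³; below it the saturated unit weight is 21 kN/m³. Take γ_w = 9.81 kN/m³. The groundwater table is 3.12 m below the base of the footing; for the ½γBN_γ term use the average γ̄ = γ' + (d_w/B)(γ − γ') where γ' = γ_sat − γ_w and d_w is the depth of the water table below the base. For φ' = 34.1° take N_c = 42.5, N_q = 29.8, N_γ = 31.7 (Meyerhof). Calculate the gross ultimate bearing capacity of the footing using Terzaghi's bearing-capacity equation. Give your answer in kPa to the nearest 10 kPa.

Effective surcharge at the founding depth q = γ·D_f = 20.3 × 1.2 = 24.36 kPa.
With d_w = 3.12 m < B, γ̄ = 11.19 + (3.12/4.2) × (20.3 − 11.19) = 17.957 kN/m³.
q_ult = q·N_q + 0.5·γ·B·N_γ
     = 24.36 × 29.8 + 0.5 × 17.957 × 4.2 × 31.7
     = 725.93 + 1195.4 = 1921.4 kPa.

q_ult ≈ 1920 kPa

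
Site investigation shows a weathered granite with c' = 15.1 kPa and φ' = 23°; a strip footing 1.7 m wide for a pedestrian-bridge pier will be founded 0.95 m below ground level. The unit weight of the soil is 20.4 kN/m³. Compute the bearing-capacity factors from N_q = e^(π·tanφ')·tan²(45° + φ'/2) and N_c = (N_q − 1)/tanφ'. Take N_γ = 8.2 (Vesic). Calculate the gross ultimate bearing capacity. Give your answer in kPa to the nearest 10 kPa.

q_ult ≈ 580 kPa

tan23° = 0.4245, so N_q = e^(π×0.4245)·tan²(56.5°) = 3.794 × 2.283 = 8.66.
N_c = (8.66 − 1)/tan23° = 18.05.
q = γ·D_f = 20.4 × 0.95 = 19.38 kPa.
c·N_c = 15.1 × 18.049 = 272.53 kPa
q·N_q = 19.38 × 8.6612 = 167.85 kPa
0.5·γ·B·N_γ = 0.5 × 20.4 × 1.7 × 8.2 = 142.19 kPa
q_ult = 272.53 + 167.85 + 142.19 = 582.58 kPa.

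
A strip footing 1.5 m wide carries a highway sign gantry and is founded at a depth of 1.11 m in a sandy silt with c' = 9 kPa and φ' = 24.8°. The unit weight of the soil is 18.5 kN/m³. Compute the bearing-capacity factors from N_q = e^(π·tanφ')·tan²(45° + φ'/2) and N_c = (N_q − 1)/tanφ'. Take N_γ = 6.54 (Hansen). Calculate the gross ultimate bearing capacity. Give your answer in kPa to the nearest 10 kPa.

tan24.8° = 0.4621, so N_q = e^(π×0.4621)·tan²(57.4°) = 4.27 × 2.445 = 10.44.
N_c = (10.44 − 1)/tan24.8° = 20.43.
q = γ·D_f = 18.5 × 1.11 = 20.535 kPa.
c·N_c = 9 × 20.431 = 183.88 kPa
q·N_q = 20.535 × 10.44 = 214.39 kPa
0.5·γ·B·N_γ = 0.5 × 18.5 × 1.5 × 6.54 = 90.743 kPa
q_ult = 183.88 + 214.39 + 90.743 = 489.01 kPa.

q_ult ≈ 490 kPa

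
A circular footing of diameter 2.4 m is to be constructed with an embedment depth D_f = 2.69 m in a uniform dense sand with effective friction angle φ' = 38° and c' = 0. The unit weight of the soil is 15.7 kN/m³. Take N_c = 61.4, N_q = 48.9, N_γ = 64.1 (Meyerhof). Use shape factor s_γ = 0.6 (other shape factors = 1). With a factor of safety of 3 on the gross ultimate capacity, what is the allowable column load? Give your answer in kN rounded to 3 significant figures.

P_all ≈ 4210 kN

Effective surcharge at the founding depth q = γ·D_f = 15.7 × 2.69 = 42.233 kPa.
q_ult = q·N_q + 0.5·γ·B·N_γ·s_γ
     = 42.233 × 48.9 + 0.5 × 15.7 × 2.4 × 64.1 × 0.6
     = 2065.2 + 724.59 = 2789.8 kPa.
Gross allowable pressure q_all = 2789.8 / 3 = 929.93 kPa.
Footing area = 4.5239 m², so allowable column load = 929.93 × 4.5239 = 4206.9 kN.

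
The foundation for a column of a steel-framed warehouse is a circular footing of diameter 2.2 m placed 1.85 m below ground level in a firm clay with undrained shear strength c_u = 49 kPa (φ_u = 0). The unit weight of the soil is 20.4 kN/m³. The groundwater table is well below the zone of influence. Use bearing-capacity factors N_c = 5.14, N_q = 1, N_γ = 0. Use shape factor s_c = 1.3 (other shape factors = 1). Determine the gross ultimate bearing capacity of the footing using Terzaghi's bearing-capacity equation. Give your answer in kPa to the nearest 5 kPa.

q_ult ≈ 365 kPa

Overburden at base level: q = 20.4 × 1.85 = 37.74 kPa.
Cohesion term c·N_c·s_c = 49 × 5.14 × 1.3 = 327.42 kPa; surcharge term q·N_q = 37.74 × 1 = 37.74 kPa.
q_ult = 327.42 + 37.74 = 365.16 kPa.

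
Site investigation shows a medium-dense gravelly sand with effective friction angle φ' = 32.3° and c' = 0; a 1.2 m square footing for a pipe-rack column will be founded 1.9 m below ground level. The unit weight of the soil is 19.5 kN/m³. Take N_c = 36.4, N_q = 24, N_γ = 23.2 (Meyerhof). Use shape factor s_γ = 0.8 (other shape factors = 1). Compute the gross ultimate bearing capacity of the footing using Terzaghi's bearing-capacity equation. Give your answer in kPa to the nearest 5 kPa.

q_ult ≈ 1105 kPa

q = γ·D_f = 19.5 × 1.9 = 37.05 kPa.
q·N_q = 37.05 × 24 = 889.2 kPa
0.5·γ·B·N_γ·s_γ = 0.5 × 19.5 × 1.2 × 23.2 × 0.8 = 217.15 kPa
q_ult = 889.2 + 217.15 = 1106.4 kPa.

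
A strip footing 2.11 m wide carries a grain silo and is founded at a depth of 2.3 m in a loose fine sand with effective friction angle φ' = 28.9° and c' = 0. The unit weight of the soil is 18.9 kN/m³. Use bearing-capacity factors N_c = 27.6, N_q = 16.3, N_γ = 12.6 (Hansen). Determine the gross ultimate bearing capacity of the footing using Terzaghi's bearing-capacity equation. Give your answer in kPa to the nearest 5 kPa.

q = γ·D_f = 18.9 × 2.3 = 43.47 kPa.
q·N_q = 43.47 × 16.3 = 708.56 kPa
0.5·γ·B·N_γ = 0.5 × 18.9 × 2.11 × 12.6 = 251.24 kPa
q_ult = 708.56 + 251.24 = 959.8 kPa.

q_ult ≈ 960 kPa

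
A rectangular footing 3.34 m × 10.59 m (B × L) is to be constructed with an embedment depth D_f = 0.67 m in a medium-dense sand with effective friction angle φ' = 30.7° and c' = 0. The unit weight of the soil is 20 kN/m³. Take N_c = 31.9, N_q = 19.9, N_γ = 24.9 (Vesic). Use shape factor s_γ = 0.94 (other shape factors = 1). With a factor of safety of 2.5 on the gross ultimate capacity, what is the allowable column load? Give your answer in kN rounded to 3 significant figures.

P_all ≈ 14800 kN

q = γ·D_f = 20 × 0.67 = 13.4 kPa.
q·N_q = 13.4 × 19.9 = 266.66 kPa
0.5·γ·B·N_γ·s_γ = 0.5 × 20 × 3.34 × 24.9 × 0.94 = 781.76 kPa
q_ult = 266.66 + 781.76 = 1048.4 kPa.
Gross allowable pressure q_all = 1048.4 / 2.5 = 419.37 kPa.
Footing area = 35.3706 m², so allowable column load = 419.37 × 35.3706 = 14833 kN.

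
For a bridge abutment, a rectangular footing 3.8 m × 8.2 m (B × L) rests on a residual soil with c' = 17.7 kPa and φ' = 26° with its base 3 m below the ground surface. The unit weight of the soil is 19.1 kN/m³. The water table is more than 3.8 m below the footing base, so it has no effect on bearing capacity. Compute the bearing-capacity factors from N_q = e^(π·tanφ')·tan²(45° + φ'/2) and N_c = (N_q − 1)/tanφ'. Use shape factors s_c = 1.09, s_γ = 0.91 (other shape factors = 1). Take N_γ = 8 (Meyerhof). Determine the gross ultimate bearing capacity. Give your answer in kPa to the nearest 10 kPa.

q_ult ≈ 1370 kPa

tan26° = 0.4877, so N_q = e^(π×0.4877)·tan²(58°) = 4.629 × 2.561 = 11.85.
N_c = (11.85 − 1)/tan26° = 22.25.
q = γ·D_f = 19.1 × 3 = 57.3 kPa.
c·N_c·s_c = 17.7 × 22.254 × 1.09 = 429.35 kPa
q·N_q = 57.3 × 11.854 = 679.25 kPa
0.5·γ·B·N_γ·s_γ = 0.5 × 19.1 × 3.8 × 8 × 0.91 = 264.19 kPa
q_ult = 429.35 + 679.25 + 264.19 = 1372.8 kPa.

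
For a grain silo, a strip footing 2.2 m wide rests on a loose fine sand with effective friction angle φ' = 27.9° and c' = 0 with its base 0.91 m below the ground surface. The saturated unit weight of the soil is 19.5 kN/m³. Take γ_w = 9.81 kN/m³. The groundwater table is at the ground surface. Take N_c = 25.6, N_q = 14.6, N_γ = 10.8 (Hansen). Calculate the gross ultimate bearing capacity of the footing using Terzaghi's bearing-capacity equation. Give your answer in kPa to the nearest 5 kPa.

q_ult ≈ 245 kPa

Water table at ground surface, so effective unit weight γ' = 19.5 − 9.81 = 9.69 kN/m³ is used throughout; overburden q = 9.69 × 0.91 = 8.8179 kPa; the same γ' applies in the ½γBN_γ term.
Surcharge term q·N_q = 8.8179 × 14.6 = 128.74 kPa; self-weight term 0.5·γ·B·N_γ = 0.5 × 9.69 × 2.2 × 10.8 = 115.12 kPa.
q_ult = 128.74 + 115.12 = 243.86 kPa.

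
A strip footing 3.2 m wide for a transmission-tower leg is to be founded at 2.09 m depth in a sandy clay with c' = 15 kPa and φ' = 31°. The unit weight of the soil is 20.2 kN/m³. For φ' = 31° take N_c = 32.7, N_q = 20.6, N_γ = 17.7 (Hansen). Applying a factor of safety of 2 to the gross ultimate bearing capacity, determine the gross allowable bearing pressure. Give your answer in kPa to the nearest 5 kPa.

q_all ≈ 965 kPa

Overburden at base level: q = 20.2 × 2.09 = 42.218 kPa.
Cohesion term c·N_c = 15 × 32.7 = 490.5 kPa; surcharge term q·N_q = 42.218 × 20.6 = 869.69 kPa; self-weight term 0.5·γ·B·N_γ = 0.5 × 20.2 × 3.2 × 17.7 = 572.06 kPa.
q_ult = 490.5 + 869.69 + 572.06 = 1932.3 kPa.
q_all = q_ult / FS = 1932.3 / 2 = 966.13 kPa.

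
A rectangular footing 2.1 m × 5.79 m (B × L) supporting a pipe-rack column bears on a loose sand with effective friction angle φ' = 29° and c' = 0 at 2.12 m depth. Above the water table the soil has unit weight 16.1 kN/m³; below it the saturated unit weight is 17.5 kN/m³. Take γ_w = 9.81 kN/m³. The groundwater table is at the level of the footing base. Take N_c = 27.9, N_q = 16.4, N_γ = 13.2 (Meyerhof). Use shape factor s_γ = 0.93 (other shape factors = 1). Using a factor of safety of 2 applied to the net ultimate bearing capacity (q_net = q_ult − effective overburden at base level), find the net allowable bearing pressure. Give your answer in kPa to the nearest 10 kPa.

Overburden at base level: q = 16.1 × 2.12 = 34.132 kPa.
Below the base the soil is submerged, so the ½γBN_γ term uses γ' = 17.5 − 9.81 = 7.69 kN/m³.
Surcharge term q·N_q = 34.132 × 16.4 = 559.76 kPa; self-weight term 0.5·γ·B·N_γ·s_γ = 0.5 × 7.69 × 2.1 × 13.2 × 0.93 = 99.123 kPa.
q_ult = 559.76 + 99.123 = 658.89 kPa.
Net ultimate: q_net = 658.89 − 34.132 = 624.76 kPa.
q_all(net) = 624.76 / 2 = 312.38 kPa.

q_all(net) ≈ 310 kPa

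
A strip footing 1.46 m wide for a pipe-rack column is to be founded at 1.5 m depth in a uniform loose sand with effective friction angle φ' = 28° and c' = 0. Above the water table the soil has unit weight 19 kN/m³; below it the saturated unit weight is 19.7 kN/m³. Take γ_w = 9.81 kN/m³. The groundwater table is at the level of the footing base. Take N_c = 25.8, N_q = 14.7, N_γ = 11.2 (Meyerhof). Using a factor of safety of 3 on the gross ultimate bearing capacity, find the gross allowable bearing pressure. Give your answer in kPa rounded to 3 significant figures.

Overburden at base level: q = 19 × 1.5 = 28.5 kPa.
Below the base the soil is submerged, so the ½γBN_γ term uses γ' = 19.7 − 9.81 = 9.89 kN/m³.
Surcharge term q·N_q = 28.5 × 14.7 = 418.95 kPa; self-weight term 0.5·γ·B·N_γ = 0.5 × 9.89 × 1.46 × 11.2 = 80.861 kPa.
q_ult = 418.95 + 80.861 = 499.81 kPa.
q_all = 499.81 / 3 = 166.6 kPa.

q_all ≈ 167 kPa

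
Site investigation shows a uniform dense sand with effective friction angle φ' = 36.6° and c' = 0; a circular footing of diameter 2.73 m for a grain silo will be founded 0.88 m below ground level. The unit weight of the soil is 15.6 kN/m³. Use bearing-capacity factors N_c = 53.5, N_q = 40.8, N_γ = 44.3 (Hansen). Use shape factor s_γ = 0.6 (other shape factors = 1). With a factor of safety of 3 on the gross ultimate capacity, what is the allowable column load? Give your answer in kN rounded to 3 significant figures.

Effective surcharge at the founding depth q = γ·D_f = 15.6 × 0.88 = 13.728 kPa.
q_ult = q·N_q + 0.5·γ·B·N_γ·s_γ
     = 13.728 × 40.8 + 0.5 × 15.6 × 2.73 × 44.3 × 0.6
     = 560.1 + 565.99 = 1126.1 kPa.
Gross allowable pressure q_all = 1126.1 / 3 = 375.37 kPa.
Footing area = 5.8535 m², so allowable column load = 375.37 × 5.8535 = 2197.2 kN.

P_all ≈ 2200 kN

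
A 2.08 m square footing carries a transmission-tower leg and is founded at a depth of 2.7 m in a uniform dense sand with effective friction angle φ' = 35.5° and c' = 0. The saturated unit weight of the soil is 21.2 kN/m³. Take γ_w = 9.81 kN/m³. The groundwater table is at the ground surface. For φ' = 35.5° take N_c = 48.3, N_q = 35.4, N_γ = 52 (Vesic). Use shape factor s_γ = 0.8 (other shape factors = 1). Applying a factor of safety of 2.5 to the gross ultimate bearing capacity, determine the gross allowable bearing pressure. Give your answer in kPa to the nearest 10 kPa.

With the water table at the surface the whole profile is submerged: γ' = 21.2 − 9.81 = 11.39 kN/m³, so q = γ'·D_f = 30.753 kPa; the same γ' applies in the ½γBN_γ term.
q_ult = q·N_q + 0.5·γ·B·N_γ·s_γ
     = 30.753 × 35.4 + 0.5 × 11.39 × 2.08 × 52 × 0.8
     = 1088.7 + 492.78 = 1581.4 kPa.
q_all = q_ult / FS = 1581.4 / 2.5 = 632.57 kPa.

q_all ≈ 630 kPa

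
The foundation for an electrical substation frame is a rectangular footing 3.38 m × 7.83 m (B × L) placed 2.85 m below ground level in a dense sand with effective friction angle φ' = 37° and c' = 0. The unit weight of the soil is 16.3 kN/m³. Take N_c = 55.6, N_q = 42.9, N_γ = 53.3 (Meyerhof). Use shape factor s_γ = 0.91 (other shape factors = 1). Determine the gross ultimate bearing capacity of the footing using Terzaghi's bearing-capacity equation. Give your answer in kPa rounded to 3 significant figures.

q_ult ≈ 3330 kPa

q = γ·D_f = 16.3 × 2.85 = 46.455 kPa.
q·N_q = 46.455 × 42.9 = 1992.9 kPa
0.5·γ·B·N_γ·s_γ = 0.5 × 16.3 × 3.38 × 53.3 × 0.91 = 1336.1 kPa
q_ult = 1992.9 + 1336.1 = 3329 kPa.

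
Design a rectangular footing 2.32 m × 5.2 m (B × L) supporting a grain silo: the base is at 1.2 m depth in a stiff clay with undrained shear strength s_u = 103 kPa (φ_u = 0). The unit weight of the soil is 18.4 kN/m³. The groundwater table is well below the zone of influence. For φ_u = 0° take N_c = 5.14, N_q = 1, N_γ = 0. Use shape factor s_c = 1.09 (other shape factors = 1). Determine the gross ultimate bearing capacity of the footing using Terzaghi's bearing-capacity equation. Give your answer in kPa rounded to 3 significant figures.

q_ult ≈ 599 kPa

q = γ·D_f = 18.4 × 1.2 = 22.08 kPa.
c·N_c·s_c = 103 × 5.14 × 1.09 = 577.07 kPa
q·N_q = 22.08 × 1 = 22.08 kPa
q_ult = 577.07 + 22.08 = 599.15 kPa.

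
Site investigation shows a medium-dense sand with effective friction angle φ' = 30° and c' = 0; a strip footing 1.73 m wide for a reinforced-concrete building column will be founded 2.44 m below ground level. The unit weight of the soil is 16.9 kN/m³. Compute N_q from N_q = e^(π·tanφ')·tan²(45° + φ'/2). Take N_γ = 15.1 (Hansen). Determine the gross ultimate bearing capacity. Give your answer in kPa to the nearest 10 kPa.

tan30° = 0.5774, so N_q = e^(π×0.5774)·tan²(60°) = 6.134 × 3.0 = 18.4.
q = γ·D_f = 16.9 × 2.44 = 41.236 kPa.
q·N_q = 41.236 × 18.401 = 758.79 kPa
0.5·γ·B·N_γ = 0.5 × 16.9 × 1.73 × 15.1 = 220.74 kPa
q_ult = 758.79 + 220.74 = 979.53 kPa.

q_ult ≈ 980 kPa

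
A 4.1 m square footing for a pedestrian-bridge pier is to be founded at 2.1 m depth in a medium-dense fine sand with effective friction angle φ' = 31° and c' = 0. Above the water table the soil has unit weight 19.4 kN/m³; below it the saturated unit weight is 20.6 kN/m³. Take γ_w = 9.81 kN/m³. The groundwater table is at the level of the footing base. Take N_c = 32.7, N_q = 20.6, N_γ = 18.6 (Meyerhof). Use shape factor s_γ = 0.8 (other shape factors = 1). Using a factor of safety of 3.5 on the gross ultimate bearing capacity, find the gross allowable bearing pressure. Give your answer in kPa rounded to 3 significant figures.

q = γ·D_f = 19.4 × 2.1 = 40.74 kPa.
For the ½γBN_γ term take γ' = 20.6 − 9.81 = 10.79 kN/m³ (soil below base is submerged).
q·N_q = 40.74 × 20.6 = 839.24 kPa
0.5·γ·B·N_γ·s_γ = 0.5 × 10.79 × 4.1 × 18.6 × 0.8 = 329.14 kPa
q_ult = 839.24 + 329.14 = 1168.4 kPa.
q_all = 1168.4 / 3.5 = 333.82 kPa.

q_all ≈ 334 kPa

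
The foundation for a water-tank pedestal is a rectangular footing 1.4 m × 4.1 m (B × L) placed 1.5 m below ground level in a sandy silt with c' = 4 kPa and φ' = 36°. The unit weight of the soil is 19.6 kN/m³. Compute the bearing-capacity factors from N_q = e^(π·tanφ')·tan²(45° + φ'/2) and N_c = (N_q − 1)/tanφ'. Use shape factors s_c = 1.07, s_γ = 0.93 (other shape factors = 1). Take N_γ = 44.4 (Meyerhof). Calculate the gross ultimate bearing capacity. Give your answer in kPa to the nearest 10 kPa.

q_ult ≈ 1890 kPa

tan36° = 0.7265, so N_q = e^(π×0.7265)·tan²(63°) = 9.801 × 3.852 = 37.75.
N_c = (37.75 − 1)/tan36° = 50.59.
q = γ·D_f = 19.6 × 1.5 = 29.4 kPa.
c·N_c·s_c = 4 × 50.585 × 1.07 = 216.51 kPa
q·N_q = 29.4 × 37.752 = 1109.9 kPa
0.5·γ·B·N_γ·s_γ = 0.5 × 19.6 × 1.4 × 44.4 × 0.93 = 566.53 kPa
q_ult = 216.51 + 1109.9 + 566.53 = 1893 kPa.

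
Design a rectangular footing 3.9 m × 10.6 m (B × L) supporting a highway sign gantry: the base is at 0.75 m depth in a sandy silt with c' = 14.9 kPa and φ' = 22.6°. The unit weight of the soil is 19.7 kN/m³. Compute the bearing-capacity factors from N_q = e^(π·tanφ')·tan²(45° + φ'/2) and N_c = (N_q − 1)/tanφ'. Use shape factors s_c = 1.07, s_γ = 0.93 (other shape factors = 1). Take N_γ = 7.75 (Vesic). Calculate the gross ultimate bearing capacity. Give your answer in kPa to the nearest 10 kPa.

q_ult ≈ 680 kPa

tan22.6° = 0.4163, so N_q = e^(π×0.4163)·tan²(56.3°) = 3.698 × 2.248 = 8.31.
N_c = (8.31 − 1)/tan22.6° = 17.57.
Effective surcharge at the founding depth q = γ·D_f = 19.7 × 0.75 = 14.775 kPa.
q_ult = c·N_c·s_c + q·N_q + 0.5·γ·B·N_γ·s_γ
     = 14.9 × 17.57 × 1.07 + 14.775 × 8.3136 + 0.5 × 19.7 × 3.9 × 7.75 × 0.93
     = 280.12 + 122.83 + 276.88 = 679.83 kPa.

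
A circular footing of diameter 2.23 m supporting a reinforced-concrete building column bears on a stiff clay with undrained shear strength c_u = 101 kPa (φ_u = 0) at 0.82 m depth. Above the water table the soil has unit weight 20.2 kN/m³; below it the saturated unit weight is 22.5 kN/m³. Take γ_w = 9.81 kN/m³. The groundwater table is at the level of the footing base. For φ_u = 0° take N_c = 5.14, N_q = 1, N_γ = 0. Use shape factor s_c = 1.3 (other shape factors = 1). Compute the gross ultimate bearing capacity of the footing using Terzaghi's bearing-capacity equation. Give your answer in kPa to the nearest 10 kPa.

Effective surcharge at the founding depth q = γ·D_f = 20.2 × 0.82 = 16.564 kPa.
q_ult = c·N_c·s_c + q·N_q
     = 101 × 5.14 × 1.3 + 16.564 × 1
     = 674.88 + 16.564 = 691.45 kPa.

q_ult ≈ 690 kPa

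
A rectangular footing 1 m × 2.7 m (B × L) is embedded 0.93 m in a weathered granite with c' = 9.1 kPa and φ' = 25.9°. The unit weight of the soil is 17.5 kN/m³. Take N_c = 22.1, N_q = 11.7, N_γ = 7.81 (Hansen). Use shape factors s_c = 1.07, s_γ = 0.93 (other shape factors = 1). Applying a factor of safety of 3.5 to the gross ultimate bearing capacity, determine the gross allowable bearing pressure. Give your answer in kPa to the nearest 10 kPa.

Effective surcharge at the founding depth q = γ·D_f = 17.5 × 0.93 = 16.275 kPa.
q_ult = c·N_c·s_c + q·N_q + 0.5·γ·B·N_γ·s_γ
     = 9.1 × 22.1 × 1.07 + 16.275 × 11.7 + 0.5 × 17.5 × 1 × 7.81 × 0.93
     = 215.19 + 190.42 + 63.554 = 469.16 kPa.
q_all = q_ult / FS = 469.16 / 3.5 = 134.05 kPa.

q_all ≈ 130 kPa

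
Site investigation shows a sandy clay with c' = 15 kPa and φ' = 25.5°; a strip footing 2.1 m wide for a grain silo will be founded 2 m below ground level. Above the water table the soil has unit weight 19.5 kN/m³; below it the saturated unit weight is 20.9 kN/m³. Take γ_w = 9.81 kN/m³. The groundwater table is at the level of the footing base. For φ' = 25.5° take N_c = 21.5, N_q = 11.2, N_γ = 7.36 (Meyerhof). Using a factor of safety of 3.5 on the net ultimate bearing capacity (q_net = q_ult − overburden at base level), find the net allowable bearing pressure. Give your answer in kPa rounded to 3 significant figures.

q_all(net) ≈ 230 kPa

Effective surcharge at the founding depth q = γ·D_f = 19.5 × 2 = 39 kPa.
The water table coincides with the base, so in the self-weight term γ → γ' = 11.09 kN/m³.
q_ult = c·N_c + q·N_q + 0.5·γ·B·N_γ
     = 15 × 21.5 + 39 × 11.2 + 0.5 × 11.09 × 2.1 × 7.36
     = 322.5 + 436.8 + 85.704 = 845 kPa.
q_net = 845 − 39 = 806 kPa.
q_all(net) = 806 / 3.5 = 230.29 kPa.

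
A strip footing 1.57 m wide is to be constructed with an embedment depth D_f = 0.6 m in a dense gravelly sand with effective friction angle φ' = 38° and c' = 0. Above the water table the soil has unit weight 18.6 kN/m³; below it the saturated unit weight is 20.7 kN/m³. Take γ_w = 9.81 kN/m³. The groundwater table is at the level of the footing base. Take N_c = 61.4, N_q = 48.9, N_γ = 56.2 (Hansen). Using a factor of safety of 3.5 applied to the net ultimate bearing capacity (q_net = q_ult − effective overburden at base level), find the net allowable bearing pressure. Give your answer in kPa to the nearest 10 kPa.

q_all(net) ≈ 290 kPa

q = γ·D_f = 18.6 × 0.6 = 11.16 kPa.
For the ½γBN_γ term take γ' = 20.7 − 9.81 = 10.89 kN/m³ (soil below base is submerged).
q·N_q = 11.16 × 48.9 = 545.72 kPa
0.5·γ·B·N_γ = 0.5 × 10.89 × 1.57 × 56.2 = 480.43 kPa
q_ult = 545.72 + 480.43 = 1026.2 kPa.
Net ultimate: q_net = 1026.2 − 11.16 = 1015 kPa.
q_all(net) = 1015 / 3.5 = 290 kPa.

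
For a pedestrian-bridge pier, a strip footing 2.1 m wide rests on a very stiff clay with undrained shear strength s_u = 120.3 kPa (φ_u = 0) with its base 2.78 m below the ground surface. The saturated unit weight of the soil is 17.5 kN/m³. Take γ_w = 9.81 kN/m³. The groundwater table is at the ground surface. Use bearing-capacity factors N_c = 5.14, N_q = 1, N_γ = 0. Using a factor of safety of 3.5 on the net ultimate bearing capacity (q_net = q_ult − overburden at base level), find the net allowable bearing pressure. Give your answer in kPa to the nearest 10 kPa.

q_all(net) ≈ 180 kPa

With the water table at the surface the whole profile is submerged: γ' = 17.5 − 9.81 = 7.69 kN/m³, so q = γ'·D_f = 21.378 kPa.
q_ult = c·N_c + q·N_q
     = 120.3 × 5.14 + 21.378 × 1
     = 618.34 + 21.378 = 639.72 kPa.
q_net = 639.72 − 21.378 = 618.34 kPa.
q_all(net) = 618.34 / 3.5 = 176.67 kPa.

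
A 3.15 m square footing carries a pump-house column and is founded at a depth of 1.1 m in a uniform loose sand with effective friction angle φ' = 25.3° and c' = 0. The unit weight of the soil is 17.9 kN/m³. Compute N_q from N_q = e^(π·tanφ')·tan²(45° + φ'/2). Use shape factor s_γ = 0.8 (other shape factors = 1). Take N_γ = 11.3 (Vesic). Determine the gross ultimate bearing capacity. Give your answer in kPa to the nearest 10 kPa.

tan25.3° = 0.4727, so N_q = e^(π×0.4727)·tan²(57.65°) = 4.415 × 2.493 = 11.
q = γ·D_f = 17.9 × 1.1 = 19.69 kPa.
q·N_q = 19.69 × 11.005 = 216.69 kPa
0.5·γ·B·N_γ·s_γ = 0.5 × 17.9 × 3.15 × 11.3 × 0.8 = 254.86 kPa
q_ult = 216.69 + 254.86 = 471.55 kPa.

q_ult ≈ 470 kPa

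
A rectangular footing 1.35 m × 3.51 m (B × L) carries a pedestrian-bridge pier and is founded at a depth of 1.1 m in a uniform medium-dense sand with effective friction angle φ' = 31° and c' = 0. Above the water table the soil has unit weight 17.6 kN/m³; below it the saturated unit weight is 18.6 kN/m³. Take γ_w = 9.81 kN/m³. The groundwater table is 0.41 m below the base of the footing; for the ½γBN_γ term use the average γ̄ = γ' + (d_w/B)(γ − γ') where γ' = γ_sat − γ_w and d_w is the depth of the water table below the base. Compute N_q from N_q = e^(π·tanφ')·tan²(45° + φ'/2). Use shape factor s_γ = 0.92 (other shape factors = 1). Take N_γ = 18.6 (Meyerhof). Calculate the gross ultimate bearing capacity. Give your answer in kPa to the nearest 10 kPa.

q_ult ≈ 530 kPa

tan31° = 0.6009, so N_q = e^(π×0.6009)·tan²(60.5°) = 6.604 × 3.124 = 20.63.
Overburden at base level: q = 17.6 × 1.1 = 19.36 kPa.
The water table is 0.41 m below the base (< B = 1.35 m), so the ½γBN_γ term uses γ̄ = γ' + (d_w/B)(γ − γ') = 8.79 + (0.41/1.35)(17.6 − 8.79) = 11.466 kN/m³.
Surcharge term q·N_q = 19.36 × 20.631 = 399.41 kPa; self-weight term 0.5·γ·B·N_γ·s_γ = 0.5 × 11.466 × 1.35 × 18.6 × 0.92 = 132.43 kPa.
q_ult = 399.41 + 132.43 = 531.85 kPa.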